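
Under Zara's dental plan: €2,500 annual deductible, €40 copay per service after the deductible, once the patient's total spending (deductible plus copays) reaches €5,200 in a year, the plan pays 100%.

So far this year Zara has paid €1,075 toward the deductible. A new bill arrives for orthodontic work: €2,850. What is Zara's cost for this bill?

Remaining deductible: €2,500 − €1,075 = €1,425.
That leaves €2,850 − €1,425 = €1,425 for the copay.
Copay on this service: €40.
Patient responsibility before any cap: €1,425 + €40 = €1,465.
Year-to-date out-of-pocket becomes €1,075 + €1,465 = €2,540, still under the €5,200 maximum, so no cap applies.

€1,465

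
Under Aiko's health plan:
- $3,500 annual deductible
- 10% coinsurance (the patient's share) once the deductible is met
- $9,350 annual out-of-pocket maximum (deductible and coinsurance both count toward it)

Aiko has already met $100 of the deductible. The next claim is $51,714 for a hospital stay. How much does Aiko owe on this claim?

$100 of the $3,500 deductible is already met, leaving $3,400.
The remaining $48,314 (= $51,714 − $3,400) moves to coinsurance.
Patient's 10% share of $48,314 is $4,831.40.
So the patient owes $3,400 + $4,831.40 = $8,231.40 before any cap.
Cumulative spending $100 + $8,231.40 = $8,331.40 stays under the $9,350 maximum.

$8,231.40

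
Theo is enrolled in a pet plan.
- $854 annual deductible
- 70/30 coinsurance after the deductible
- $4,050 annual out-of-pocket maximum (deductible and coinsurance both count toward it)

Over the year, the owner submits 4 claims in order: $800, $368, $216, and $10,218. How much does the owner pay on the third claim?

$64.80

Bill 1, $800: fully absorbed by the deductible. Cost to owner: $800. OOP to date $800.
Bill 2, $368: deductible takes $54, $314 remains; 30% of $314 = $94.20. Cost to owner: $148.20. OOP to date $948.20.
Bill 3, $216: deductible met; 30% of $216 = $64.80. Cost to owner: $64.80. OOP to date $1,013.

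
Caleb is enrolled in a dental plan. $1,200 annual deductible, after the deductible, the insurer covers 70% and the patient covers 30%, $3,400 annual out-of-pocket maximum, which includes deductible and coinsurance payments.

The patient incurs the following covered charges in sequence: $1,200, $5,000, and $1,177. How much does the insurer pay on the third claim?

Claim 1 — $1,200: entire amount goes to the deductible. Patient pays $1,200; OOP now $1,200. Insurer: $1,200 − $1,200 = $0.
Claim 2 — $5,000: deductible already satisfied, so patient's share is 30% × $5,000 = $1,500. Cost to patient: $1,500. OOP to date $2,700. Plan pays $5,000 − $1,500 = $3,500.
Claim 3 — $1,177: deductible met; 30% of $1,177 = $353.10. Cost to patient: $353.10. OOP to date $3,053.10. Plan pays $1,177 − $353.10 = $823.90.

$823.90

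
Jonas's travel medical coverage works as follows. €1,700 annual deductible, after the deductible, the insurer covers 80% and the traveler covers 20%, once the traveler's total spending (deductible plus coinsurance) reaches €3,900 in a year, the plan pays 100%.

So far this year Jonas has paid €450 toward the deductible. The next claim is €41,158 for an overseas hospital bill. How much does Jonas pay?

€450 of the €1,700 deductible is already met, leaving €1,250.
The remaining €39,908 (= €41,158 − €1,250) moves to coinsurance.
20% of €39,908 = €7,981.60 falls to the traveler.
That puts the traveler's cost at €1,250 + €7,981.60 = €9,231.60 before any cap.
Adding €9,231.60 to the €450 already spent would give €9,681.60, which exceeds the €3,900 cap; the traveler pays just €3,900 − €450 = €3,450.

€3,450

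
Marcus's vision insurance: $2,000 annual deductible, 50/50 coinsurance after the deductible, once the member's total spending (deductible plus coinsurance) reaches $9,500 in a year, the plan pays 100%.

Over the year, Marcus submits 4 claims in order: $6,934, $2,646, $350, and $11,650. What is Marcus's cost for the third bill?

$175

Claim 1 — $6,934: deductible takes $2,000, $4,934 remains; coinsurance $4,934 × 50% = $2,467. Member pays $4,467; OOP now $4,467.
Claim 2 — $2,646: deductible met; 50% of $2,646 = $1,323. Member owes $1,323 (running OOP $5,790).
Claim 3 — $350: deductible already satisfied, so member's share is 50% × $350 = $175. Cost to member: $175. OOP to date $5,965.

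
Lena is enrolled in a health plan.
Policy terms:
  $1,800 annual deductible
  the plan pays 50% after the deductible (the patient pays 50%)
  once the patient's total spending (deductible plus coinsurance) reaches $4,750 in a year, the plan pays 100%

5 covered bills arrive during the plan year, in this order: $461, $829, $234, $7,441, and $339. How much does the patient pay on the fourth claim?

$3,226

Claim 1 — $461: entire amount goes to the deductible. Cost to patient: $461. OOP to date $461.
Claim 2 — $829: entire amount goes to the deductible. Patient owes $829 (running OOP $1,290).
Claim 3 — $234: fully absorbed by the deductible. Patient owes $234 (running OOP $1,524).
Claim 4 — $7,441: $276 finishes the deductible; $7,165 goes to coinsurance; patient's 50% is $3,582.50. Claim cost before the cap: $276 + $3,582.50 = $3,858.50. OOP would hit $5,382.50 > $4,750, so the cap limits the patient to $4,750 − $1,524 = $3,226.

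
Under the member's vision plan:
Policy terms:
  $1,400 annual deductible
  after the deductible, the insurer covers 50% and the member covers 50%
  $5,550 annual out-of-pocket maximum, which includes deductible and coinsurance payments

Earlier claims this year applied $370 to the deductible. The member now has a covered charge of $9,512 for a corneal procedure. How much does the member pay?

Deductible still to meet: $1,400 − $370 = $1,030.
The remaining $8,482 (= $9,512 − $1,030) moves to coinsurance.
Coinsurance: $8,482 × 50% = $4,241.
Member responsibility before any cap: $1,030 + $4,241 = $5,271.
Year-to-date out-of-pocket would reach $370 + $5,271 = $5,641, above the $5,550 maximum, so the member pays only $5,550 − $370 = $5,180.

$5,180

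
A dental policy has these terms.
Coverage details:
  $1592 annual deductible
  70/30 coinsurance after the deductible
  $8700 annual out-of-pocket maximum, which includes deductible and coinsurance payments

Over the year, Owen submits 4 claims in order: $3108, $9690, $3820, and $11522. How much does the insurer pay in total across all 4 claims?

$19440

#1 ($3108): $1592 to deductible, leaving $1516; patient's 30% is $454.80. Patient pays $2046.80; OOP now $2046.80. Plan pays $3108 − $2046.80 = $1061.20.
#2 ($9690): deductible met; 30% of $9690 = $2907. Patient owes $2907 (running OOP $4953.80). Plan pays $9690 − $2907 = $6783.
#3 ($3820): deductible already satisfied, so patient's share is 30% × $3820 = $1146. Cost to patient: $1146. OOP to date $6099.80. Insurer: $3820 − $1146 = $2674.
#4 ($11522): deductible met; 30% of $11522 = $3456.60. Adding that to $6099.80 gives $9556.40, past the $8700 cap; patient pays only $8700 − $6099.80 = $2600.20. Insurer: $11522 − $2600.20 = $8921.80.
Insurer total = bills − patient's total = $28140 − $8700 = $19440.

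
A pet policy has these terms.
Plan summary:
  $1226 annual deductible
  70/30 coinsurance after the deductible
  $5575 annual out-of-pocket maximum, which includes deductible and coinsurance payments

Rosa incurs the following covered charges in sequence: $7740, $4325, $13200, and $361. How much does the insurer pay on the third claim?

Claim 1 — $7740: $1226 to deductible, leaving $6514; 30% of $6514 = $1954.20. Owner pays $3180.20; OOP now $3180.20. Plan pays $7740 − $3180.20 = $4559.80.
Claim 2 — $4325: deductible already satisfied, so owner's share is 30% × $4325 = $1297.50. Cost to owner: $1297.50. OOP to date $4477.70. Insurer: $4325 − $1297.50 = $3027.50.
Claim 3 — $13200: 30% coinsurance on $13200 = $3960. Adding that to $4477.70 gives $8437.70, past the $5575 cap; owner pays only $5575 − $4477.70 = $1097.30. Plan pays $13200 − $1097.30 = $12102.70.

$12102.70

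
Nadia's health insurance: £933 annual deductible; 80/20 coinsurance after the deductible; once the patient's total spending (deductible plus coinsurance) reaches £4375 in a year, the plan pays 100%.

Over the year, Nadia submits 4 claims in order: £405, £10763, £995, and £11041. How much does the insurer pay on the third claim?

#1 (£405): all of it applies to the deductible. Patient pays £405; OOP now £405. Insurer: £405 − £405 = £0.
#2 (£10763): deductible takes £528, £10235 remains; 20% of £10235 = £2047. Patient pays £2575; OOP now £2980. Plan pays £10763 − £2575 = £8188.
#3 (£995): deductible already satisfied, so patient's share is 20% × £995 = £199. Cost to patient: £199. OOP to date £3179. Plan pays £995 − £199 = £796.

£796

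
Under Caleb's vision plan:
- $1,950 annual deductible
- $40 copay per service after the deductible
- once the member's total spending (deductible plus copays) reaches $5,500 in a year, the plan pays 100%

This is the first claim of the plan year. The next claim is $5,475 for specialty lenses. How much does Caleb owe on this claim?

$1,990

The full $1,950 deductible is still open; $1,950 of this bill applies to it.
That leaves $5,475 − $1,950 = $3,525 for the copay.
Copay on this service: $40.
Member responsibility before any cap: $1,950 + $40 = $1,990.
Year-to-date out-of-pocket becomes $0 + $1,990 = $1,990, still under the $5,500 maximum, so no cap applies.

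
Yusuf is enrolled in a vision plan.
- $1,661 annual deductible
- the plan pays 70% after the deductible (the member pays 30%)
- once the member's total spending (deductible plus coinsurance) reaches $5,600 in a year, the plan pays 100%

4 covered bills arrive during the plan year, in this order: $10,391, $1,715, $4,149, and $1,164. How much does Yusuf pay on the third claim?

$805.50

Claim 1 — $10,391: deductible takes $1,661, $8,730 remains; member's 30% is $2,619. Member pays $4,280; OOP now $4,280.
Claim 2 — $1,715: 30% coinsurance on $1,715 = $514.50. Member pays $514.50; OOP now $4,794.50.
Claim 3 — $4,149: deductible met; 30% of $4,149 = $1,244.70. Adding that to $4,794.50 gives $6,039.20, past the $5,600 cap; member pays only $5,600 − $4,794.50 = $805.50.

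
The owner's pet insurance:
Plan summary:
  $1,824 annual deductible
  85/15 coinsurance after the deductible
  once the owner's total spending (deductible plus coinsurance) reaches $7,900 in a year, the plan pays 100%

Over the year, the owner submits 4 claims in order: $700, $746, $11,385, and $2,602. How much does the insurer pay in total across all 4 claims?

$11,567.65

#1 ($700): fully absorbed by the deductible. Owner owes $700 (running OOP $700). Plan pays $700 − $700 = $0.
#2 ($746): entire amount goes to the deductible. Owner owes $746 (running OOP $1,446). Insurer: $746 − $746 = $0.
#3 ($11,385): $378 finishes the deductible; $11,007 goes to coinsurance; coinsurance $11,007 × 15% = $1,651.05. Cost to owner: $2,029.05. OOP to date $3,475.05. Plan pays $11,385 − $2,029.05 = $9,355.95.
#4 ($2,602): deductible met; 15% of $2,602 = $390.30. Owner owes $390.30 (running OOP $3,865.35). Insurer: $2,602 − $390.30 = $2,211.70.
Insurer total: $0 + $0 + $9,355.95 + $2,211.70 = $11,567.65.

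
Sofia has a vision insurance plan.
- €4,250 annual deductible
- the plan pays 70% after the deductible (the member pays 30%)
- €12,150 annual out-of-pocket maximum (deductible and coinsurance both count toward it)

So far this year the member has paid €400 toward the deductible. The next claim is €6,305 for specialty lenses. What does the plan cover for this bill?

€400 of the €4,250 deductible is already met, leaving €3,850.
That leaves €6,305 − €3,850 = €2,455 for coinsurance.
Coinsurance: €2,455 × 30% = €736.50.
So the member owes €3,850 + €736.50 = €4,586.50 before any cap.
Cumulative spending €400 + €4,586.50 = €4,986.50 stays under the €12,150 maximum.
The plan picks up €6,305 − €4,586.50 = €1,718.50.

€1,718.50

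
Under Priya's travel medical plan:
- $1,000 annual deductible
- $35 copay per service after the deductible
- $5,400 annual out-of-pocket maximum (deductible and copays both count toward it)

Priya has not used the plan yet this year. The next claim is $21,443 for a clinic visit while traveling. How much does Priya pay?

$1,035

Nothing has been paid toward the $1,000 deductible, so the first $1,000 of this charge is applied there.
The remaining $20,443 (= $21,443 − $1,000) moves to the copay.
Copay on this service: $35.
That puts the traveler's cost at $1,000 + $35 = $1,035 before any cap.
Cumulative spending $0 + $1,035 = $1,035 stays under the $5,400 maximum.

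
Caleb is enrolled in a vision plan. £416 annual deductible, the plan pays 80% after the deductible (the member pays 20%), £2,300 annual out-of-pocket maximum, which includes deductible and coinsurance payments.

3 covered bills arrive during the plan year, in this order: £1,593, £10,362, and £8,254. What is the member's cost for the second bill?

£1,648.60

Claim 1 — £1,593: £416 to deductible, leaving £1,177; member's 20% is £235.40. Cost to member: £651.40. OOP to date £651.40.
Claim 2 — £10,362: deductible already satisfied, so member's share is 20% × £10,362 = £2,072.40. That would push OOP to £2,723.80, over the £2,300 cap, so member pays £2,300 − £651.40 = £1,648.60.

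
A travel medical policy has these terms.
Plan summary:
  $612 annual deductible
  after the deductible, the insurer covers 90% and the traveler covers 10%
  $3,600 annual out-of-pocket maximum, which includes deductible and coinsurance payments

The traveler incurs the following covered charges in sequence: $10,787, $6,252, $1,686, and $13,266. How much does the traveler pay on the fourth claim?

$1,176.70

#1 ($10,787): $612 to deductible, leaving $10,175; 10% of $10,175 = $1,017.50. Traveler pays $1,629.50; OOP now $1,629.50.
#2 ($6,252): 10% coinsurance on $6,252 = $625.20. Traveler pays $625.20; OOP now $2,254.70.
#3 ($1,686): deductible met; 10% of $1,686 = $168.60. Traveler pays $168.60; OOP now $2,423.30.
#4 ($13,266): deductible already satisfied, so traveler's share is 10% × $13,266 = $1,326.60. Adding that to $2,423.30 gives $3,749.90, past the $3,600 cap; traveler pays only $3,600 − $2,423.30 = $1,176.70.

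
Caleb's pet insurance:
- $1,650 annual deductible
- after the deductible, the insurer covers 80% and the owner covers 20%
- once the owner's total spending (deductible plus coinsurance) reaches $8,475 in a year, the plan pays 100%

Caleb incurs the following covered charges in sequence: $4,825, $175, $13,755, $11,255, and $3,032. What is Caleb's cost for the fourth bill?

$2,251

#1 ($4,825): $1,650 to deductible, leaving $3,175; owner's 20% is $635. Cost to owner: $2,285. OOP to date $2,285.
#2 ($175): deductible already satisfied, so owner's share is 20% × $175 = $35. Cost to owner: $35. OOP to date $2,320.
#3 ($13,755): 20% coinsurance on $13,755 = $2,751. Cost to owner: $2,751. OOP to date $5,071.
#4 ($11,255): 20% coinsurance on $11,255 = $2,251. Owner pays $2,251; OOP now $7,322.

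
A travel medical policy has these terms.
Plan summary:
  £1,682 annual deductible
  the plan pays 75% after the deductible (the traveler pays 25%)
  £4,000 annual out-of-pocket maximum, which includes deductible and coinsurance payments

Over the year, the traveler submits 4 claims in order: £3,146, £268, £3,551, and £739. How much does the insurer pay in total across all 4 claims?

Claim 1 — £3,146: £1,682 to deductible, leaving £1,464; 25% of £1,464 = £366. Traveler owes £2,048 (running OOP £2,048). Insurer: £3,146 − £2,048 = £1,098.
Claim 2 — £268: 25% coinsurance on £268 = £67. Traveler pays £67; OOP now £2,115. Insurer: £268 − £67 = £201.
Claim 3 — £3,551: 25% coinsurance on £3,551 = £887.75. Cost to traveler: £887.75. OOP to date £3,002.75. Insurer: £3,551 − £887.75 = £2,663.25.
Claim 4 — £739: deductible already satisfied, so traveler's share is 25% × £739 = £184.75. Traveler owes £184.75 (running OOP £3,187.50). Insurer: £739 − £184.75 = £554.25.
Insurer total: £1,098 + £201 + £2,663.25 + £554.25 = £4,516.50.

£4,516.50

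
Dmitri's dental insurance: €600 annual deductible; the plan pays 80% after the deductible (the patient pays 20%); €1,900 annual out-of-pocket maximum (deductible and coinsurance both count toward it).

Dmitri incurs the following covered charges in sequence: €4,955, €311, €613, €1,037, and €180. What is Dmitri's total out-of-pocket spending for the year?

€1,899.20

Claim 1 — €4,955: €600 finishes the deductible; €4,355 goes to coinsurance; 20% of €4,355 = €871. Patient owes €1,471 (running OOP €1,471).
Claim 2 — €311: deductible met; 20% of €311 = €62.20. Patient owes €62.20 (running OOP €1,533.20).
Claim 3 — €613: deductible already satisfied, so patient's share is 20% × €613 = €122.60. Cost to patient: €122.60. OOP to date €1,655.80.
Claim 4 — €1,037: deductible met; 20% of €1,037 = €207.40. Patient pays €207.40; OOP now €1,863.20.
Claim 5 — €180: 20% coinsurance on €180 = €36. Patient owes €36 (running OOP €1,899.20).
Summing the patient's payments: €1,471 + €62.20 + €122.60 + €207.40 + €36 = €1,899.20.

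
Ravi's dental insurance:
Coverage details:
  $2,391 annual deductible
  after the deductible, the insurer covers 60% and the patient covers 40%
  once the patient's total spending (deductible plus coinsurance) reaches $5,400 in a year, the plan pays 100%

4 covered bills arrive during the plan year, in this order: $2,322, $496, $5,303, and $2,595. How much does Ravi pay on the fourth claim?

$717

Claim 1 ($2,322): all of it applies to the deductible. Patient pays $2,322; OOP now $2,322.
Claim 2 ($496): $69 finishes the deductible; $427 goes to coinsurance; patient's 40% is $170.80. Patient pays $239.80; OOP now $2,561.80.
Claim 3 ($5,303): deductible already satisfied, so patient's share is 40% × $5,303 = $2,121.20. Patient owes $2,121.20 (running OOP $4,683).
Claim 4 ($2,595): deductible already satisfied, so patient's share is 40% × $2,595 = $1,038. That would push OOP to $5,721, over the $5,400 cap, so patient pays $5,400 − $4,683 = $717.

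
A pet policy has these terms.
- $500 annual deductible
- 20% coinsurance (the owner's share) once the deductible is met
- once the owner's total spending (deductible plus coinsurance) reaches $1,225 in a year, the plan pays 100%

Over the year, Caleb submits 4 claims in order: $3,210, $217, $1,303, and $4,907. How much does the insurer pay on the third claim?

$1,163.40

Claim 1 — $3,210: $500 finishes the deductible; $2,710 goes to coinsurance; owner's 20% is $542. Owner owes $1,042 (running OOP $1,042). Plan pays $3,210 − $1,042 = $2,168.
Claim 2 — $217: deductible met; 20% of $217 = $43.40. Owner pays $43.40; OOP now $1,085.40. Plan pays $217 − $43.40 = $173.60.
Claim 3 — $1,303: deductible already satisfied, so owner's share is 20% × $1,303 = $260.60. That would push OOP to $1,346, over the $1,225 cap, so owner pays $1,225 − $1,085.40 = $139.60. Insurer: $1,303 − $139.60 = $1,163.40.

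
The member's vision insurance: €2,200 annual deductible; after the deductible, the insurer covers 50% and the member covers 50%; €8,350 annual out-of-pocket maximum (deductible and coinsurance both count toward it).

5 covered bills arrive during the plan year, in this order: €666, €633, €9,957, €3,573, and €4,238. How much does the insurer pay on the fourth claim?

€1,951

#1 (€666): all of it applies to the deductible. Cost to member: €666. OOP to date €666. Plan pays €666 − €666 = €0.
#2 (€633): fully absorbed by the deductible. Cost to member: €633. OOP to date €1,299. Plan pays €633 − €633 = €0.
#3 (€9,957): €901 finishes the deductible; €9,056 goes to coinsurance; member's 50% is €4,528. Cost to member: €5,429. OOP to date €6,728. Plan pays €9,957 − €5,429 = €4,528.
#4 (€3,573): 50% coinsurance on €3,573 = €1,786.50. OOP would hit €8,514.50 > €8,350, so the cap limits the member to €8,350 − €6,728 = €1,622. Insurer: €3,573 − €1,622 = €1,951.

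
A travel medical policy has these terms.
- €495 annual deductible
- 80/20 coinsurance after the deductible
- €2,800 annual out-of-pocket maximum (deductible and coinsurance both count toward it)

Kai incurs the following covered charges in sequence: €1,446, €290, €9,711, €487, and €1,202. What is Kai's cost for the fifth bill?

Bill 1, €1,446: €495 finishes the deductible; €951 goes to coinsurance; coinsurance €951 × 20% = €190.20. Traveler pays €685.20; OOP now €685.20.
Bill 2, €290: 20% coinsurance on €290 = €58. Traveler owes €58 (running OOP €743.20).
Bill 3, €9,711: 20% coinsurance on €9,711 = €1,942.20. Traveler owes €1,942.20 (running OOP €2,685.40).
Bill 4, €487: deductible met; 20% of €487 = €97.40. Traveler pays €97.40; OOP now €2,782.80.
Bill 5, €1,202: deductible met; 20% of €1,202 = €240.40. That would push OOP to €3,023.20, over the €2,800 cap, so traveler pays €2,800 − €2,782.80 = €17.20.

€17.20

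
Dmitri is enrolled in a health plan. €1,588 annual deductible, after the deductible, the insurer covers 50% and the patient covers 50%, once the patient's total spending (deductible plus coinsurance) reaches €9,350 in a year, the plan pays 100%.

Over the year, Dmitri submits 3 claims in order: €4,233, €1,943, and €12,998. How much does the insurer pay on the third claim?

€7,530

Claim 1 — €4,233: €1,588 to deductible, leaving €2,645; patient's 50% is €1,322.50. Cost to patient: €2,910.50. OOP to date €2,910.50. Insurer: €4,233 − €2,910.50 = €1,322.50.
Claim 2 — €1,943: deductible already satisfied, so patient's share is 50% × €1,943 = €971.50. Patient pays €971.50; OOP now €3,882. Plan pays €1,943 − €971.50 = €971.50.
Claim 3 — €12,998: deductible already satisfied, so patient's share is 50% × €12,998 = €6,499. That would push OOP to €10,381, over the €9,350 cap, so patient pays €9,350 − €3,882 = €5,468. Plan pays €12,998 − €5,468 = €7,530.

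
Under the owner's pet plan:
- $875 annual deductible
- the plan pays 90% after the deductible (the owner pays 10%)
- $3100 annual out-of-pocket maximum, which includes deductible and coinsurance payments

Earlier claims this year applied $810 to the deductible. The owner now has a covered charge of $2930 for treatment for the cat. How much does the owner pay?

Deductible still to meet: $875 − $810 = $65.
After the $65 deductible portion, $2930 − $65 = $2865 is subject to coinsurance.
Coinsurance: $2865 × 10% = $286.50.
Owner responsibility before any cap: $65 + $286.50 = $351.50.
Cumulative spending $810 + $351.50 = $1161.50 stays under the $3100 maximum.

$351.50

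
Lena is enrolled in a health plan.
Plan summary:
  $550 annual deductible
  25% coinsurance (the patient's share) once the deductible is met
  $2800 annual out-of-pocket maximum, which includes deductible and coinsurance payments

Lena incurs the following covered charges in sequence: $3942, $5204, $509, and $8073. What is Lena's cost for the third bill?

#1 ($3942): $550 to deductible, leaving $3392; patient's 25% is $848. Cost to patient: $1398. OOP to date $1398.
#2 ($5204): deductible met; 25% of $5204 = $1301. Patient owes $1301 (running OOP $2699).
#3 ($509): 25% coinsurance on $509 = $127.25. Adding that to $2699 gives $2826.25, past the $2800 cap; patient pays only $2800 − $2699 = $101.

$101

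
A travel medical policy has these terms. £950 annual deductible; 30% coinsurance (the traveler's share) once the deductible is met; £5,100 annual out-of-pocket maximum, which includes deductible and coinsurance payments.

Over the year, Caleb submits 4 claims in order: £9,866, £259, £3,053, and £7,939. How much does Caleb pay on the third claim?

£915.90

Claim 1 — £9,866: £950 to deductible, leaving £8,916; 30% of £8,916 = £2,674.80. Traveler owes £3,624.80 (running OOP £3,624.80).
Claim 2 — £259: 30% coinsurance on £259 = £77.70. Traveler owes £77.70 (running OOP £3,702.50).
Claim 3 — £3,053: 30% coinsurance on £3,053 = £915.90. Traveler owes £915.90 (running OOP £4,618.40).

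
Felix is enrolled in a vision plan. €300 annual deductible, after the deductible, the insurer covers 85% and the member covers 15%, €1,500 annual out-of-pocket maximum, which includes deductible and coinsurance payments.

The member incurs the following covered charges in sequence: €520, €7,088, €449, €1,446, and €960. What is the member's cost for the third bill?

€67.35

Claim 1 (€520): €300 finishes the deductible; €220 goes to coinsurance; member's 15% is €33. Member owes €333 (running OOP €333).
Claim 2 (€7,088): deductible already satisfied, so member's share is 15% × €7,088 = €1,063.20. Member pays €1,063.20; OOP now €1,396.20.
Claim 3 (€449): 15% coinsurance on €449 = €67.35. Member owes €67.35 (running OOP €1,463.55).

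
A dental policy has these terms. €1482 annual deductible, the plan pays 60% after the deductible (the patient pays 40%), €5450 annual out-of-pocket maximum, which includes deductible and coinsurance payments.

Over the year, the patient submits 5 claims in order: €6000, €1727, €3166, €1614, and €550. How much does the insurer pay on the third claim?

€1899.60

Claim 1 — €6000: €1482 finishes the deductible; €4518 goes to coinsurance; coinsurance €4518 × 40% = €1807.20. Cost to patient: €3289.20. OOP to date €3289.20. Plan pays €6000 − €3289.20 = €2710.80.
Claim 2 — €1727: deductible met; 40% of €1727 = €690.80. Cost to patient: €690.80. OOP to date €3980. Insurer: €1727 − €690.80 = €1036.20.
Claim 3 — €3166: 40% coinsurance on €3166 = €1266.40. Patient pays €1266.40; OOP now €5246.40. Plan pays €3166 − €1266.40 = €1899.60.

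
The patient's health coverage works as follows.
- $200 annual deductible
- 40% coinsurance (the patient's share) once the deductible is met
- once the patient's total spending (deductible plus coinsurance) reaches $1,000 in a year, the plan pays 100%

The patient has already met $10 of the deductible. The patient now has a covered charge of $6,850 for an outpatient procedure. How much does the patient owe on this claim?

$990

Deductible still to meet: $200 − $10 = $190.
After the $190 deductible portion, $6,850 − $190 = $6,660 is subject to coinsurance.
Patient's 40% share of $6,660 is $2,664.
That puts the patient's cost at $190 + $2,664 = $2,854 before any cap.
That would bring total out-of-pocket to $2,864, past the $1,000 cap. The patient is capped at $1,000 − $10 = $990 on this claim.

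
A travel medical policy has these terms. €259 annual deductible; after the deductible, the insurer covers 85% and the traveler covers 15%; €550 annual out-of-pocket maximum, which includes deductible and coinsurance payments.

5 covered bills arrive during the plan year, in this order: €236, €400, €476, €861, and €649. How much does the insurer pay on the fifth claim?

€615.10

#1 (€236): entire amount goes to the deductible. Traveler owes €236 (running OOP €236). Insurer: €236 − €236 = €0.
#2 (€400): €23 to deductible, leaving €377; traveler's 15% is €56.55. Traveler pays €79.55; OOP now €315.55. Insurer: €400 − €79.55 = €320.45.
#3 (€476): 15% coinsurance on €476 = €71.40. Cost to traveler: €71.40. OOP to date €386.95. Insurer: €476 − €71.40 = €404.60.
#4 (€861): deductible already satisfied, so traveler's share is 15% × €861 = €129.15. Traveler owes €129.15 (running OOP €516.10). Insurer: €861 − €129.15 = €731.85.
#5 (€649): 15% coinsurance on €649 = €97.35. That would push OOP to €613.45, over the €550 cap, so traveler pays €550 − €516.10 = €33.90. Plan pays €649 − €33.90 = €615.10.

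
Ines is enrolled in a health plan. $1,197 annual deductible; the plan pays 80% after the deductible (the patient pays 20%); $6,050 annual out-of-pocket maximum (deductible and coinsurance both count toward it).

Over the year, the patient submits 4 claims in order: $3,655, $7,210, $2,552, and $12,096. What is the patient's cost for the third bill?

Claim 1 ($3,655): $1,197 finishes the deductible; $2,458 goes to coinsurance; coinsurance $2,458 × 20% = $491.60. Patient owes $1,688.60 (running OOP $1,688.60).
Claim 2 ($7,210): 20% coinsurance on $7,210 = $1,442. Patient pays $1,442; OOP now $3,130.60.
Claim 3 ($2,552): 20% coinsurance on $2,552 = $510.40. Patient pays $510.40; OOP now $3,641.

$510.40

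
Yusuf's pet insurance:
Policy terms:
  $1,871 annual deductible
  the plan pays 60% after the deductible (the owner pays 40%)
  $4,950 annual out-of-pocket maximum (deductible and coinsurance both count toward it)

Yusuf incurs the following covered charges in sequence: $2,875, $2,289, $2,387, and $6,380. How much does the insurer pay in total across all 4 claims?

$8,981

Claim 1 ($2,875): deductible takes $1,871, $1,004 remains; coinsurance $1,004 × 40% = $401.60. Owner pays $2,272.60; OOP now $2,272.60. Insurer: $2,875 − $2,272.60 = $602.40.
Claim 2 ($2,289): deductible met; 40% of $2,289 = $915.60. Owner owes $915.60 (running OOP $3,188.20). Plan pays $2,289 − $915.60 = $1,373.40.
Claim 3 ($2,387): deductible already satisfied, so owner's share is 40% × $2,387 = $954.80. Cost to owner: $954.80. OOP to date $4,143. Insurer: $2,387 − $954.80 = $1,432.20.
Claim 4 ($6,380): deductible already satisfied, so owner's share is 40% × $6,380 = $2,552. OOP would hit $6,695 > $4,950, so the cap limits the owner to $4,950 − $4,143 = $807. Plan pays $6,380 − $807 = $5,573.
Insurer total = bills − owner's total = $13,931 − $4,950 = $8,981.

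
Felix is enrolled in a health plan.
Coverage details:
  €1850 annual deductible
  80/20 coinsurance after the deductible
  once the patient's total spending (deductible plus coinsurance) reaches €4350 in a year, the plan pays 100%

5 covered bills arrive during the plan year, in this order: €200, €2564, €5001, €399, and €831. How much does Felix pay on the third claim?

€1000.20

Bill 1, €200: entire amount goes to the deductible. Cost to patient: €200. OOP to date €200.
Bill 2, €2564: €1650 finishes the deductible; €914 goes to coinsurance; coinsurance €914 × 20% = €182.80. Cost to patient: €1832.80. OOP to date €2032.80.
Bill 3, €5001: deductible met; 20% of €5001 = €1000.20. Cost to patient: €1000.20. OOP to date €3033.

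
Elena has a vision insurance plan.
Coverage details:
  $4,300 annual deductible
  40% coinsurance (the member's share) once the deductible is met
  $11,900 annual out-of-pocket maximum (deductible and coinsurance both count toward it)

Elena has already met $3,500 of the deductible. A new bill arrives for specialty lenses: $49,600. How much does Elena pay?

$3,500 of the $4,300 deductible is already met, leaving $800.
That leaves $49,600 − $800 = $48,800 for coinsurance.
Coinsurance: $48,800 × 40% = $19,520.
That puts the member's cost at $800 + $19,520 = $20,320 before any cap.
Year-to-date out-of-pocket would reach $3,500 + $20,320 = $23,820, above the $11,900 maximum, so the member pays only $11,900 − $3,500 = $8,400.

$8,400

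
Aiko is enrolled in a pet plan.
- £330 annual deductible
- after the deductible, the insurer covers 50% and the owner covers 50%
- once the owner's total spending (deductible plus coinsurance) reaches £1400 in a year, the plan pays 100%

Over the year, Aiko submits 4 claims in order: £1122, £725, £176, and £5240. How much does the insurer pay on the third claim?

£88

Claim 1 — £1122: deductible takes £330, £792 remains; coinsurance £792 × 50% = £396. Owner pays £726; OOP now £726. Plan pays £1122 − £726 = £396.
Claim 2 — £725: 50% coinsurance on £725 = £362.50. Owner owes £362.50 (running OOP £1088.50). Plan pays £725 − £362.50 = £362.50.
Claim 3 — £176: deductible already satisfied, so owner's share is 50% × £176 = £88. Owner pays £88; OOP now £1176.50. Insurer: £176 − £88 = £88.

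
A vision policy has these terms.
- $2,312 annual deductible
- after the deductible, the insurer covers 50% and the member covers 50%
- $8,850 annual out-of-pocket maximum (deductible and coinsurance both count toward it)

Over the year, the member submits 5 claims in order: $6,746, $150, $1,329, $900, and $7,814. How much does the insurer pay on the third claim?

$664.50

Bill 1, $6,746: $2,312 finishes the deductible; $4,434 goes to coinsurance; member's 50% is $2,217. Member pays $4,529; OOP now $4,529. Insurer: $6,746 − $4,529 = $2,217.
Bill 2, $150: 50% coinsurance on $150 = $75. Member owes $75 (running OOP $4,604). Plan pays $150 − $75 = $75.
Bill 3, $1,329: deductible already satisfied, so member's share is 50% × $1,329 = $664.50. Member pays $664.50; OOP now $5,268.50. Plan pays $1,329 − $664.50 = $664.50.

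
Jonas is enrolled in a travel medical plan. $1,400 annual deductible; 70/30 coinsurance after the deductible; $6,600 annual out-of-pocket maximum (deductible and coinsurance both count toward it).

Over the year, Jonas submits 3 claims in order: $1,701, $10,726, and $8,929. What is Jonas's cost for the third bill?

$1,891.90

Claim 1 ($1,701): $1,400 to deductible, leaving $301; 30% of $301 = $90.30. Traveler owes $1,490.30 (running OOP $1,490.30).
Claim 2 ($10,726): 30% coinsurance on $10,726 = $3,217.80. Traveler pays $3,217.80; OOP now $4,708.10.
Claim 3 ($8,929): deductible met; 30% of $8,929 = $2,678.70. That would push OOP to $7,386.80, over the $6,600 cap, so traveler pays $6,600 − $4,708.10 = $1,891.90.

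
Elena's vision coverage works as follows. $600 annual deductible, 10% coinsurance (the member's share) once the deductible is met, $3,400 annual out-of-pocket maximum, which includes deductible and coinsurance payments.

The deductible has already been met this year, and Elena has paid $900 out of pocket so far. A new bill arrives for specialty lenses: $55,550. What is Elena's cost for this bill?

The deductible is already satisfied, so the full bill goes to coinsurance.
Coinsurance: $55,550 × 10% = $5,555.
That would bring total out-of-pocket to $6,455, past the $3,400 cap. The member is capped at $3,400 − $900 = $2,500 on this claim.

$2,500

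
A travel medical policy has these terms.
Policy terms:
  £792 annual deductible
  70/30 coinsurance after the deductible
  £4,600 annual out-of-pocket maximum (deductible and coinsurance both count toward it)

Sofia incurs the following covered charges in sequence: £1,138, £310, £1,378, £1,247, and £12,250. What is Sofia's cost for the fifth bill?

£2,823.70

Bill 1, £1,138: £792 to deductible, leaving £346; coinsurance £346 × 30% = £103.80. Traveler owes £895.80 (running OOP £895.80).
Bill 2, £310: deductible met; 30% of £310 = £93. Traveler owes £93 (running OOP £988.80).
Bill 3, £1,378: 30% coinsurance on £1,378 = £413.40. Traveler owes £413.40 (running OOP £1,402.20).
Bill 4, £1,247: 30% coinsurance on £1,247 = £374.10. Traveler owes £374.10 (running OOP £1,776.30).
Bill 5, £12,250: deductible already satisfied, so traveler's share is 30% × £12,250 = £3,675. That would push OOP to £5,451.30, over the £4,600 cap, so traveler pays £4,600 − £1,776.30 = £2,823.70.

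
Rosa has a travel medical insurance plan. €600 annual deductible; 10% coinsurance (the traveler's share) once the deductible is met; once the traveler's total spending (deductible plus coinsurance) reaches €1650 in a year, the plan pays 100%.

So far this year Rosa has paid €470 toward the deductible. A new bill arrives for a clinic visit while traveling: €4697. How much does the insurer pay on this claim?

€470 of the €600 deductible is already met, leaving €130.
The remaining €4567 (= €4697 − €130) moves to coinsurance.
10% of €4567 = €456.70 falls to the traveler.
That puts the traveler's cost at €130 + €456.70 = €586.70 before any cap.
Cumulative spending €470 + €586.70 = €1056.70 stays under the €1650 maximum.
Insurer pays the balance: €4697 − €586.70 = €4110.30.

€4110.30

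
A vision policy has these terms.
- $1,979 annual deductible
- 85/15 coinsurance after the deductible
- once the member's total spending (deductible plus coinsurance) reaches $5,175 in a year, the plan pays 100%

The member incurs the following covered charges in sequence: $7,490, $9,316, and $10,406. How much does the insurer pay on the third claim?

$9,434.05

Bill 1, $7,490: $1,979 to deductible, leaving $5,511; member's 15% is $826.65. Member pays $2,805.65; OOP now $2,805.65. Insurer: $7,490 − $2,805.65 = $4,684.35.
Bill 2, $9,316: 15% coinsurance on $9,316 = $1,397.40. Member owes $1,397.40 (running OOP $4,203.05). Plan pays $9,316 − $1,397.40 = $7,918.60.
Bill 3, $10,406: deductible met; 15% of $10,406 = $1,560.90. Adding that to $4,203.05 gives $5,763.95, past the $5,175 cap; member pays only $5,175 − $4,203.05 = $971.95. Plan pays $10,406 − $971.95 = $9,434.05.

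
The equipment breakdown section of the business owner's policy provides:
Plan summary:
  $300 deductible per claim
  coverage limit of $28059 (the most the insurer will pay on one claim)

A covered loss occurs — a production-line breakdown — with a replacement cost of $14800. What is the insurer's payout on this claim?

$14500

Less the $300 deductible: $14800 − $300 = $14500.
$14500 ≤ $28059, so the limit doesn't bind; insurer pays $14500.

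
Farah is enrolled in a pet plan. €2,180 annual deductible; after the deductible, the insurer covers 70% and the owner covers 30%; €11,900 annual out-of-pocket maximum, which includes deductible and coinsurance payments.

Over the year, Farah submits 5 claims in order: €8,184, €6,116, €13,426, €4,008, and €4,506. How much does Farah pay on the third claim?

#1 (€8,184): €2,180 finishes the deductible; €6,004 goes to coinsurance; 30% of €6,004 = €1,801.20. Owner owes €3,981.20 (running OOP €3,981.20).
#2 (€6,116): 30% coinsurance on €6,116 = €1,834.80. Owner pays €1,834.80; OOP now €5,816.
#3 (€13,426): deductible already satisfied, so owner's share is 30% × €13,426 = €4,027.80. Cost to owner: €4,027.80. OOP to date €9,843.80.

€4,027.80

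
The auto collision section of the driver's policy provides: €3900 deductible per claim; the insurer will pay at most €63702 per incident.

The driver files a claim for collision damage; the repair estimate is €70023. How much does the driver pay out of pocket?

€6321

After the deductible, €70023 − €3900 = €66123 remains.
Since €66123 > €63702, the payout is capped at €63702.
Out of pocket: €70023 − €63702 = €6321.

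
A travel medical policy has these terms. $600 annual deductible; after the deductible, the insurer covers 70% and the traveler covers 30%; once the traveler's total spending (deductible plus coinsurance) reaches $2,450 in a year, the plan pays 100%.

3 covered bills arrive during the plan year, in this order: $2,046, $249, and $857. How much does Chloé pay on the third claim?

Claim 1 — $2,046: $600 to deductible, leaving $1,446; traveler's 30% is $433.80. Traveler owes $1,033.80 (running OOP $1,033.80).
Claim 2 — $249: 30% coinsurance on $249 = $74.70. Cost to traveler: $74.70. OOP to date $1,108.50.
Claim 3 — $857: 30% coinsurance on $857 = $257.10. Cost to traveler: $257.10. OOP to date $1,365.60.

$257.10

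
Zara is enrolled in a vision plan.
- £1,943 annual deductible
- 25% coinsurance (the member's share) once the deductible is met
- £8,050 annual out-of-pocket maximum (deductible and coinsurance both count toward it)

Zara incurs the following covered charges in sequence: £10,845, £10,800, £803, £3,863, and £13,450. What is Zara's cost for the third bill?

Claim 1 — £10,845: £1,943 finishes the deductible; £8,902 goes to coinsurance; member's 25% is £2,225.50. Cost to member: £4,168.50. OOP to date £4,168.50.
Claim 2 — £10,800: deductible met; 25% of £10,800 = £2,700. Cost to member: £2,700. OOP to date £6,868.50.
Claim 3 — £803: 25% coinsurance on £803 = £200.75. Cost to member: £200.75. OOP to date £7,069.25.

£200.75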